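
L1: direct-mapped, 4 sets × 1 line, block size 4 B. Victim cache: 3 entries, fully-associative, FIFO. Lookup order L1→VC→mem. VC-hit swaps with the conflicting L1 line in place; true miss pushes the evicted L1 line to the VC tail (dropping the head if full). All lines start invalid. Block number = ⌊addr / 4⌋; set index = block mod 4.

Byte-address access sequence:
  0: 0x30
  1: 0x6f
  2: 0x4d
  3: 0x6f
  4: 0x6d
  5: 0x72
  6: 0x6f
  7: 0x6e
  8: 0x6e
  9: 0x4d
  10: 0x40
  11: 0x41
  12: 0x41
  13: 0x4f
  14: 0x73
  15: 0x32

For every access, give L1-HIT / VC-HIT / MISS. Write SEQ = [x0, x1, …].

SEQ = [MISS, MISS, MISS, VC-HIT, L1-HIT, MISS, L1-HIT, L1-HIT, L1-HIT, VC-HIT, MISS, L1-HIT, L1-HIT, L1-HIT, VC-HIT, VC-HIT]

  [0] addr=0x30 blk=12 s=0: MISS | VC []
  [1] addr=0x6f blk=27 s=3: MISS | VC []
  [2] addr=0x4d blk=19 s=3: MISS | VC [27]
  [3] addr=0x6f blk=27 s=3: VC-HIT | VC [19]
  [4] addr=0x6d blk=27 s=3: L1-HIT | VC [19]
  [5] addr=0x72 blk=28 s=0: MISS | VC [19, 12]
  [6] addr=0x6f blk=27 s=3: L1-HIT | VC [19, 12]
  [7] addr=0x6e blk=27 s=3: L1-HIT | VC [19, 12]
  [8] addr=0x6e blk=27 s=3: L1-HIT | VC [19, 12]
  [9] addr=0x4d blk=19 s=3: VC-HIT | VC [27, 12]
  [10] addr=0x40 blk=16 s=0: MISS | VC [27, 12, 28]
  [11] addr=0x41 blk=16 s=0: L1-HIT | VC [27, 12, 28]
  [12] addr=0x41 blk=16 s=0: L1-HIT | VC [27, 12, 28]
  [13] addr=0x4f blk=19 s=3: L1-HIT | VC [27, 12, 28]
  [14] addr=0x73 blk=28 s=0: VC-HIT | VC [27, 12, 16]
  [15] addr=0x32 blk=12 s=0: VC-HIT | VC [27, 28, 16]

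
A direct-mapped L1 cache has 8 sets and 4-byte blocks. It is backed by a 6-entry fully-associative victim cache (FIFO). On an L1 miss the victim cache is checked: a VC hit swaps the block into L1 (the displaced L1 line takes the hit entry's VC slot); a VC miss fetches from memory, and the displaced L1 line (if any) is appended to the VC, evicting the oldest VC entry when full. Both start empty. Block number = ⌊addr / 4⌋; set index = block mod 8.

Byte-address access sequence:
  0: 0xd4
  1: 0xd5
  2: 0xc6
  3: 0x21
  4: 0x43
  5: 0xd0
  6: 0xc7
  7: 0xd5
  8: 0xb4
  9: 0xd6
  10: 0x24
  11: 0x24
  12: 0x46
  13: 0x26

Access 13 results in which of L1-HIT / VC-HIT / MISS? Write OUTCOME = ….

0: 0xd4 (blk 53, set 5) → MISS  vc=[]
1: 0xd5 (blk 53, set 5) → L1-HIT  vc=[]
2: 0xc6 (blk 49, set 1) → MISS  vc=[]
3: 0x21 (blk 8, set 0) → MISS  vc=[]
4: 0x43 (blk 16, set 0) → MISS  vc=[8]
5: 0xd0 (blk 52, set 4) → MISS  vc=[8]
6: 0xc7 (blk 49, set 1) → L1-HIT  vc=[8]
7: 0xd5 (blk 53, set 5) → L1-HIT  vc=[8]
8: 0xb4 (blk 45, set 5) → MISS  vc=[8, 53]
9: 0xd6 (blk 53, set 5) → VC-HIT  vc=[8, 45]
10: 0x24 (blk 9, set 1) → MISS  vc=[8, 45, 49]
11: 0x24 (blk 9, set 1) → L1-HIT  vc=[8, 45, 49]
12: 0x46 (blk 17, set 1) → MISS  vc=[8, 45, 49, 9]
13: 0x26 (blk 9, set 1) → VC-HIT  vc=[8, 45, 49, 17]

OUTCOME = VC-HIT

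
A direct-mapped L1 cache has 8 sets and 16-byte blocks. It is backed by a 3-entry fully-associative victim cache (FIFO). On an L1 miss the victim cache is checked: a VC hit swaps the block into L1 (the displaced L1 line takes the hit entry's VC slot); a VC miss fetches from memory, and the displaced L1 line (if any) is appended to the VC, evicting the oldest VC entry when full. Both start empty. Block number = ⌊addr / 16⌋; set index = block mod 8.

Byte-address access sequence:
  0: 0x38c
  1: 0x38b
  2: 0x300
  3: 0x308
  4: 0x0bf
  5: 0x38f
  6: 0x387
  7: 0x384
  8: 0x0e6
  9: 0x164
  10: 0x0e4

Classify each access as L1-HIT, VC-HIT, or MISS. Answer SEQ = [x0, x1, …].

SEQ = [MISS, L1-HIT, MISS, L1-HIT, MISS, VC-HIT, L1-HIT, L1-HIT, MISS, MISS, VC-HIT]

#0 0x38c→b56/s0 MISS; vc=[]
#1 0x38b→b56/s0 L1-HIT; vc=[]
#2 0x300→b48/s0 MISS; vc=[56]
#3 0x308→b48/s0 L1-HIT; vc=[56]
#4 0xbf→b11/s3 MISS; vc=[56]
#5 0x38f→b56/s0 VC-HIT; vc=[48]
#6 0x387→b56/s0 L1-HIT; vc=[48]
#7 0x384→b56/s0 L1-HIT; vc=[48]
#8 0xe6→b14/s6 MISS; vc=[48]
#9 0x164→b22/s6 MISS; vc=[48,14]
#10 0xe4→b14/s6 VC-HIT; vc=[48,22]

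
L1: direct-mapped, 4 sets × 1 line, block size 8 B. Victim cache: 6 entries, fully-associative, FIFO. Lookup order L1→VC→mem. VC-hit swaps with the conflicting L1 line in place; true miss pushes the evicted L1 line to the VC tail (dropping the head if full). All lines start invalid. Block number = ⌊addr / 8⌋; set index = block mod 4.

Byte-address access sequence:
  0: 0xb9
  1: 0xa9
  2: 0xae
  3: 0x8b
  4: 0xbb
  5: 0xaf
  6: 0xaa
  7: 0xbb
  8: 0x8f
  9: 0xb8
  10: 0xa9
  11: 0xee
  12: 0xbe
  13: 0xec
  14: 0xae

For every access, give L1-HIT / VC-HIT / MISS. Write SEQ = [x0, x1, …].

0: 0xb9 (blk 23, set 3) → MISS  vc=[]
1: 0xa9 (blk 21, set 1) → MISS  vc=[]
2: 0xae (blk 21, set 1) → L1-HIT  vc=[]
3: 0x8b (blk 17, set 1) → MISS  vc=[21]
4: 0xbb (blk 23, set 3) → L1-HIT  vc=[21]
5: 0xaf (blk 21, set 1) → VC-HIT  vc=[17]
6: 0xaa (blk 21, set 1) → L1-HIT  vc=[17]
7: 0xbb (blk 23, set 3) → L1-HIT  vc=[17]
8: 0x8f (blk 17, set 1) → VC-HIT  vc=[21]
9: 0xb8 (blk 23, set 3) → L1-HIT  vc=[21]
10: 0xa9 (blk 21, set 1) → VC-HIT  vc=[17]
11: 0xee (blk 29, set 1) → MISS  vc=[17, 21]
12: 0xbe (blk 23, set 3) → L1-HIT  vc=[17, 21]
13: 0xec (blk 29, set 1) → L1-HIT  vc=[17, 21]
14: 0xae (blk 21, set 1) → VC-HIT  vc=[17, 29]

SEQ = [MISS, MISS, L1-HIT, MISS, L1-HIT, VC-HIT, L1-HIT, L1-HIT, VC-HIT, L1-HIT, VC-HIT, MISS, L1-HIT, L1-HIT, VC-HIT]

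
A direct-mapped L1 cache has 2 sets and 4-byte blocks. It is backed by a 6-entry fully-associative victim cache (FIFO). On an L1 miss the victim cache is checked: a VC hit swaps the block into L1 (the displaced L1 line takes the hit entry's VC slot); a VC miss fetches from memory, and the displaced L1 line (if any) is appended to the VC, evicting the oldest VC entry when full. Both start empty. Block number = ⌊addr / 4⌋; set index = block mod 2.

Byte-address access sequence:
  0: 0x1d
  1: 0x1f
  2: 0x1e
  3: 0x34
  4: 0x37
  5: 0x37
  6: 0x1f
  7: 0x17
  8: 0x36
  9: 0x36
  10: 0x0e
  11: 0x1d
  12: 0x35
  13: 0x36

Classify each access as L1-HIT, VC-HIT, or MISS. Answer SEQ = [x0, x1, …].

SEQ = [MISS, L1-HIT, L1-HIT, MISS, L1-HIT, L1-HIT, VC-HIT, MISS, VC-HIT, L1-HIT, MISS, VC-HIT, VC-HIT, L1-HIT]

  [0] addr=0x1d blk=7 s=1: MISS | VC []
  [1] addr=0x1f blk=7 s=1: L1-HIT | VC []
  [2] addr=0x1e blk=7 s=1: L1-HIT | VC []
  [3] addr=0x34 blk=13 s=1: MISS | VC [7]
  [4] addr=0x37 blk=13 s=1: L1-HIT | VC [7]
  [5] addr=0x37 blk=13 s=1: L1-HIT | VC [7]
  [6] addr=0x1f blk=7 s=1: VC-HIT | VC [13]
  [7] addr=0x17 blk=5 s=1: MISS | VC [13, 7]
  [8] addr=0x36 blk=13 s=1: VC-HIT | VC [5, 7]
  [9] addr=0x36 blk=13 s=1: L1-HIT | VC [5, 7]
  [10] addr=0xe blk=3 s=1: MISS | VC [5, 7, 13]
  [11] addr=0x1d blk=7 s=1: VC-HIT | VC [5, 3, 13]
  [12] addr=0x35 blk=13 s=1: VC-HIT | VC [5, 3, 7]
  [13] addr=0x36 blk=13 s=1: L1-HIT | VC [5, 3, 7]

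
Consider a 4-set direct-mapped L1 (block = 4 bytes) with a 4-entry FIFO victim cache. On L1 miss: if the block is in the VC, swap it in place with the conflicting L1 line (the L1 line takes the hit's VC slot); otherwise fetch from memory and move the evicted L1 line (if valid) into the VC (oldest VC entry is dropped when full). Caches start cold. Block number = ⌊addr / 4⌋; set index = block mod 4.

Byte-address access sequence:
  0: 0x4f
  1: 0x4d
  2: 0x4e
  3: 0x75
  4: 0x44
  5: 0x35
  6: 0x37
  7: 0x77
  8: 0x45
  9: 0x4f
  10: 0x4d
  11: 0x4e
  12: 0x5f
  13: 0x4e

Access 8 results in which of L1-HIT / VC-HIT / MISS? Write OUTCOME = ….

OUTCOME = VC-HIT

  [0] addr=0x4f blk=19 s=3: MISS | VC []
  [1] addr=0x4d blk=19 s=3: L1-HIT | VC []
  [2] addr=0x4e blk=19 s=3: L1-HIT | VC []
  [3] addr=0x75 blk=29 s=1: MISS | VC []
  [4] addr=0x44 blk=17 s=1: MISS | VC [29]
  [5] addr=0x35 blk=13 s=1: MISS | VC [29, 17]
  [6] addr=0x37 blk=13 s=1: L1-HIT | VC [29, 17]
  [7] addr=0x77 blk=29 s=1: VC-HIT | VC [13, 17]
  [8] addr=0x45 blk=17 s=1: VC-HIT | VC [13, 29]
  [9] addr=0x4f blk=19 s=3: L1-HIT | VC [13, 29]
  [10] addr=0x4d blk=19 s=3: L1-HIT | VC [13, 29]
  [11] addr=0x4e blk=19 s=3: L1-HIT | VC [13, 29]
  [12] addr=0x5f blk=23 s=3: MISS | VC [13, 29, 19]
  [13] addr=0x4e blk=19 s=3: VC-HIT | VC [13, 29, 23]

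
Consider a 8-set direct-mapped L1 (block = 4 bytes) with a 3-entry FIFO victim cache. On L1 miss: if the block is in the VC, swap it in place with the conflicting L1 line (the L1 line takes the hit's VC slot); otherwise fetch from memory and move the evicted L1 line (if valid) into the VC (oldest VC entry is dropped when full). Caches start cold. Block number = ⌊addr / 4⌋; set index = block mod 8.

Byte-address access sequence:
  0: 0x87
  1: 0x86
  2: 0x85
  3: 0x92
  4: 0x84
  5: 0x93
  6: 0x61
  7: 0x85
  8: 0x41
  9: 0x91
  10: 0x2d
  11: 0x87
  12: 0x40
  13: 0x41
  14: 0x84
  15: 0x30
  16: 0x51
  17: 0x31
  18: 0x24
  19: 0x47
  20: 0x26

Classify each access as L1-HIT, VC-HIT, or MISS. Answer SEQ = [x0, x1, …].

  [0] addr=0x87 blk=33 s=1: MISS | VC []
  [1] addr=0x86 blk=33 s=1: L1-HIT | VC []
  [2] addr=0x85 blk=33 s=1: L1-HIT | VC []
  [3] addr=0x92 blk=36 s=4: MISS | VC []
  [4] addr=0x84 blk=33 s=1: L1-HIT | VC []
  [5] addr=0x93 blk=36 s=4: L1-HIT | VC []
  [6] addr=0x61 blk=24 s=0: MISS | VC []
  [7] addr=0x85 blk=33 s=1: L1-HIT | VC []
  [8] addr=0x41 blk=16 s=0: MISS | VC [24]
  [9] addr=0x91 blk=36 s=4: L1-HIT | VC [24]
  [10] addr=0x2d blk=11 s=3: MISS | VC [24]
  [11] addr=0x87 blk=33 s=1: L1-HIT | VC [24]
  [12] addr=0x40 blk=16 s=0: L1-HIT | VC [24]
  [13] addr=0x41 blk=16 s=0: L1-HIT | VC [24]
  [14] addr=0x84 blk=33 s=1: L1-HIT | VC [24]
  [15] addr=0x30 blk=12 s=4: MISS | VC [24, 36]
  [16] addr=0x51 blk=20 s=4: MISS | VC [24, 36, 12]
  [17] addr=0x31 blk=12 s=4: VC-HIT | VC [24, 36, 20]
  [18] addr=0x24 blk=9 s=1: MISS | VC [36, 20, 33]
  [19] addr=0x47 blk=17 s=1: MISS | VC [20, 33, 9]
  [20] addr=0x26 blk=9 s=1: VC-HIT | VC [20, 33, 17]

SEQ = [MISS, L1-HIT, L1-HIT, MISS, L1-HIT, L1-HIT, MISS, L1-HIT, MISS, L1-HIT, MISS, L1-HIT, L1-HIT, L1-HIT, L1-HIT, MISS, MISS, VC-HIT, MISS, MISS, VC-HIT]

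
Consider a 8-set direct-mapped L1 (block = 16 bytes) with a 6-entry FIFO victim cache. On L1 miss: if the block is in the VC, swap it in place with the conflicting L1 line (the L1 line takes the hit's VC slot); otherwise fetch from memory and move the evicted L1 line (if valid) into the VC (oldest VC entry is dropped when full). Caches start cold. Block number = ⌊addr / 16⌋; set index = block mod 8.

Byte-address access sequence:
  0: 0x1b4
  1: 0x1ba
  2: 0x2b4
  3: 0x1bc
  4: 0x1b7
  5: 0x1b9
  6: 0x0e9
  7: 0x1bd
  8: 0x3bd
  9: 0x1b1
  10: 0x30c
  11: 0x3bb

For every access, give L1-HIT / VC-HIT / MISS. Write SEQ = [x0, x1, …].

SEQ = [MISS, L1-HIT, MISS, VC-HIT, L1-HIT, L1-HIT, MISS, L1-HIT, MISS, VC-HIT, MISS, VC-HIT]

0: 0x1b4 (blk 27, set 3) → MISS  vc=[]
1: 0x1ba (blk 27, set 3) → L1-HIT  vc=[]
2: 0x2b4 (blk 43, set 3) → MISS  vc=[27]
3: 0x1bc (blk 27, set 3) → VC-HIT  vc=[43]
4: 0x1b7 (blk 27, set 3) → L1-HIT  vc=[43]
5: 0x1b9 (blk 27, set 3) → L1-HIT  vc=[43]
6: 0xe9 (blk 14, set 6) → MISS  vc=[43]
7: 0x1bd (blk 27, set 3) → L1-HIT  vc=[43]
8: 0x3bd (blk 59, set 3) → MISS  vc=[43, 27]
9: 0x1b1 (blk 27, set 3) → VC-HIT  vc=[43, 59]
10: 0x30c (blk 48, set 0) → MISS  vc=[43, 59]
11: 0x3bb (blk 59, set 3) → VC-HIT  vc=[43, 27]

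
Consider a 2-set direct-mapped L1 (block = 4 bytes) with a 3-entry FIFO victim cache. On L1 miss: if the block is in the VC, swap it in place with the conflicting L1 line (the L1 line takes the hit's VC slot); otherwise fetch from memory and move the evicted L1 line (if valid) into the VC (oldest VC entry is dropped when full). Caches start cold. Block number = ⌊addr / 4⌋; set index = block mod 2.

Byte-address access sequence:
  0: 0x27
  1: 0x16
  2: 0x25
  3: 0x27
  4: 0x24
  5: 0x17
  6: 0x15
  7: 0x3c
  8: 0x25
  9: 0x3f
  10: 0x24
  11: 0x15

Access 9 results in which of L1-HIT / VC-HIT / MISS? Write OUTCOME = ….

OUTCOME = VC-HIT

  [0] addr=0x27 blk=9 s=1: MISS | VC []
  [1] addr=0x16 blk=5 s=1: MISS | VC [9]
  [2] addr=0x25 blk=9 s=1: VC-HIT | VC [5]
  [3] addr=0x27 blk=9 s=1: L1-HIT | VC [5]
  [4] addr=0x24 blk=9 s=1: L1-HIT | VC [5]
  [5] addr=0x17 blk=5 s=1: VC-HIT | VC [9]
  [6] addr=0x15 blk=5 s=1: L1-HIT | VC [9]
  [7] addr=0x3c blk=15 s=1: MISS | VC [9, 5]
  [8] addr=0x25 blk=9 s=1: VC-HIT | VC [15, 5]
  [9] addr=0x3f blk=15 s=1: VC-HIT | VC [9, 5]
  [10] addr=0x24 blk=9 s=1: VC-HIT | VC [15, 5]
  [11] addr=0x15 blk=5 s=1: VC-HIT | VC [15, 9]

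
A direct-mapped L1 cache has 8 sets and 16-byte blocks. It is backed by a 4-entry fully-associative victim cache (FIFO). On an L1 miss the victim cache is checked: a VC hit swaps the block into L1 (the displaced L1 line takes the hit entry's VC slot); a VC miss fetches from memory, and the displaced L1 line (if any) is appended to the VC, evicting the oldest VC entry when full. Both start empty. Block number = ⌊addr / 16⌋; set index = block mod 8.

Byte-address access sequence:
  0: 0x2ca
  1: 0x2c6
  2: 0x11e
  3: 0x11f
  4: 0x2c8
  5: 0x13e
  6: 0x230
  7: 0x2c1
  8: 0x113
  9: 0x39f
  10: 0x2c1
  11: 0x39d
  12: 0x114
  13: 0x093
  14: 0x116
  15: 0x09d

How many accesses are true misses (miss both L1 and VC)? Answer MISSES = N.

0: 0x2ca (blk 44, set 4) → MISS  vc=[]
1: 0x2c6 (blk 44, set 4) → L1-HIT  vc=[]
2: 0x11e (blk 17, set 1) → MISS  vc=[]
3: 0x11f (blk 17, set 1) → L1-HIT  vc=[]
4: 0x2c8 (blk 44, set 4) → L1-HIT  vc=[]
5: 0x13e (blk 19, set 3) → MISS  vc=[]
6: 0x230 (blk 35, set 3) → MISS  vc=[19]
7: 0x2c1 (blk 44, set 4) → L1-HIT  vc=[19]
8: 0x113 (blk 17, set 1) → L1-HIT  vc=[19]
9: 0x39f (blk 57, set 1) → MISS  vc=[19, 17]
10: 0x2c1 (blk 44, set 4) → L1-HIT  vc=[19, 17]
11: 0x39d (blk 57, set 1) → L1-HIT  vc=[19, 17]
12: 0x114 (blk 17, set 1) → VC-HIT  vc=[19, 57]
13: 0x93 (blk 9, set 1) → MISS  vc=[19, 57, 17]
14: 0x116 (blk 17, set 1) → VC-HIT  vc=[19, 57, 9]
15: 0x9d (blk 9, set 1) → VC-HIT  vc=[19, 57, 17]

MISSES = 6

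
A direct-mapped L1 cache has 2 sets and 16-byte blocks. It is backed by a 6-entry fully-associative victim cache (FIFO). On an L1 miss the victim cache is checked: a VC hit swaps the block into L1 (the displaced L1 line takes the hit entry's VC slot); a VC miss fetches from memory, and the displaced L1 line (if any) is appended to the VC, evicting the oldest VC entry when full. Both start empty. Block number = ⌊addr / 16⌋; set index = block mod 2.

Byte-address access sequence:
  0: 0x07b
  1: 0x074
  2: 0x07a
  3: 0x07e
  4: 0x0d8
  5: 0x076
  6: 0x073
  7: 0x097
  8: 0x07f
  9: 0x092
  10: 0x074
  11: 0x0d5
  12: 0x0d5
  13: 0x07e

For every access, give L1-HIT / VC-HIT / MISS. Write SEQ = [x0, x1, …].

  [0] addr=0x7b blk=7 s=1: MISS | VC []
  [1] addr=0x74 blk=7 s=1: L1-HIT | VC []
  [2] addr=0x7a blk=7 s=1: L1-HIT | VC []
  [3] addr=0x7e blk=7 s=1: L1-HIT | VC []
  [4] addr=0xd8 blk=13 s=1: MISS | VC [7]
  [5] addr=0x76 blk=7 s=1: VC-HIT | VC [13]
  [6] addr=0x73 blk=7 s=1: L1-HIT | VC [13]
  [7] addr=0x97 blk=9 s=1: MISS | VC [13, 7]
  [8] addr=0x7f blk=7 s=1: VC-HIT | VC [13, 9]
  [9] addr=0x92 blk=9 s=1: VC-HIT | VC [13, 7]
  [10] addr=0x74 blk=7 s=1: VC-HIT | VC [13, 9]
  [11] addr=0xd5 blk=13 s=1: VC-HIT | VC [7, 9]
  [12] addr=0xd5 blk=13 s=1: L1-HIT | VC [7, 9]
  [13] addr=0x7e blk=7 s=1: VC-HIT | VC [13, 9]

SEQ = [MISS, L1-HIT, L1-HIT, L1-HIT, MISS, VC-HIT, L1-HIT, MISS, VC-HIT, VC-HIT, VC-HIT, VC-HIT, L1-HIT, VC-HIT]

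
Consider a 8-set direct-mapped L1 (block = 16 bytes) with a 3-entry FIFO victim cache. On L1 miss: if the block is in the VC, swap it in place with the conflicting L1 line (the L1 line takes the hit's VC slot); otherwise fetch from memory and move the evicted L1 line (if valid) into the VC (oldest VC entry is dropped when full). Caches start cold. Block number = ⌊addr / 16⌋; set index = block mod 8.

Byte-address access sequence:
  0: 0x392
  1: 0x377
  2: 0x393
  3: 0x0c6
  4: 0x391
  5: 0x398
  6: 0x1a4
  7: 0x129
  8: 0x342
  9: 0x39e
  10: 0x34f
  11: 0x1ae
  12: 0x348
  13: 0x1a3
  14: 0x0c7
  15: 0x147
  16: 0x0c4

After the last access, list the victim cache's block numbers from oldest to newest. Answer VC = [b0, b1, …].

#0 0x392→b57/s1 MISS; vc=[]
#1 0x377→b55/s7 MISS; vc=[]
#2 0x393→b57/s1 L1-HIT; vc=[]
#3 0xc6→b12/s4 MISS; vc=[]
#4 0x391→b57/s1 L1-HIT; vc=[]
#5 0x398→b57/s1 L1-HIT; vc=[]
#6 0x1a4→b26/s2 MISS; vc=[]
#7 0x129→b18/s2 MISS; vc=[26]
#8 0x342→b52/s4 MISS; vc=[26,12]
#9 0x39e→b57/s1 L1-HIT; vc=[26,12]
#10 0x34f→b52/s4 L1-HIT; vc=[26,12]
#11 0x1ae→b26/s2 VC-HIT; vc=[18,12]
#12 0x348→b52/s4 L1-HIT; vc=[18,12]
#13 0x1a3→b26/s2 L1-HIT; vc=[18,12]
#14 0xc7→b12/s4 VC-HIT; vc=[18,52]
#15 0x147→b20/s4 MISS; vc=[18,52,12]
#16 0xc4→b12/s4 VC-HIT; vc=[18,52,20]

VC = [18, 52, 20]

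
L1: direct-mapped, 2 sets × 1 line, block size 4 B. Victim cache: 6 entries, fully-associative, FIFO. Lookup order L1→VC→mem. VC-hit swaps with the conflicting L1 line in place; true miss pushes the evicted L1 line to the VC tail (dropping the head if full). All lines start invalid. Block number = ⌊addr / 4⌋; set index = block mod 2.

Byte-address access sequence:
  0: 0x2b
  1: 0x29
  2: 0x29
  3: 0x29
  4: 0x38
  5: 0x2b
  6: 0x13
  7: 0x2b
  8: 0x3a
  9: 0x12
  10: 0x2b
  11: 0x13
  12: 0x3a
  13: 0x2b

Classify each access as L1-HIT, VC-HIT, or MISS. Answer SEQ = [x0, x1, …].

#0 0x2b→b10/s0 MISS; vc=[]
#1 0x29→b10/s0 L1-HIT; vc=[]
#2 0x29→b10/s0 L1-HIT; vc=[]
#3 0x29→b10/s0 L1-HIT; vc=[]
#4 0x38→b14/s0 MISS; vc=[10]
#5 0x2b→b10/s0 VC-HIT; vc=[14]
#6 0x13→b4/s0 MISS; vc=[14,10]
#7 0x2b→b10/s0 VC-HIT; vc=[14,4]
#8 0x3a→b14/s0 VC-HIT; vc=[10,4]
#9 0x12→b4/s0 VC-HIT; vc=[10,14]
#10 0x2b→b10/s0 VC-HIT; vc=[4,14]
#11 0x13→b4/s0 VC-HIT; vc=[10,14]
#12 0x3a→b14/s0 VC-HIT; vc=[10,4]
#13 0x2b→b10/s0 VC-HIT; vc=[14,4]

SEQ = [MISS, L1-HIT, L1-HIT, L1-HIT, MISS, VC-HIT, MISS, VC-HIT, VC-HIT, VC-HIT, VC-HIT, VC-HIT, VC-HIT, VC-HIT]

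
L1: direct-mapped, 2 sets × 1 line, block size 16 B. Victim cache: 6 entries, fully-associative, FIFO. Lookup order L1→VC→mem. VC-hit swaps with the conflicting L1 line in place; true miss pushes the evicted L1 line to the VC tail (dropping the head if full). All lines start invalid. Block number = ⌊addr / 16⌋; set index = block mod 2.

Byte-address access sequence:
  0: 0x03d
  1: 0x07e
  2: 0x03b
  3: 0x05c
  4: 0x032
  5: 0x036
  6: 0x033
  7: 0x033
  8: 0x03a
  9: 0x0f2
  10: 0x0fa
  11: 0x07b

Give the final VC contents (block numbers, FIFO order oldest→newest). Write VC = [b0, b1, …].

VC = [15, 5, 3]

  [0] addr=0x3d blk=3 s=1: MISS | VC []
  [1] addr=0x7e blk=7 s=1: MISS | VC [3]
  [2] addr=0x3b blk=3 s=1: VC-HIT | VC [7]
  [3] addr=0x5c blk=5 s=1: MISS | VC [7, 3]
  [4] addr=0x32 blk=3 s=1: VC-HIT | VC [7, 5]
  [5] addr=0x36 blk=3 s=1: L1-HIT | VC [7, 5]
  [6] addr=0x33 blk=3 s=1: L1-HIT | VC [7, 5]
  [7] addr=0x33 blk=3 s=1: L1-HIT | VC [7, 5]
  [8] addr=0x3a blk=3 s=1: L1-HIT | VC [7, 5]
  [9] addr=0xf2 blk=15 s=1: MISS | VC [7, 5, 3]
  [10] addr=0xfa blk=15 s=1: L1-HIT | VC [7, 5, 3]
  [11] addr=0x7b blk=7 s=1: VC-HIT | VC [15, 5, 3]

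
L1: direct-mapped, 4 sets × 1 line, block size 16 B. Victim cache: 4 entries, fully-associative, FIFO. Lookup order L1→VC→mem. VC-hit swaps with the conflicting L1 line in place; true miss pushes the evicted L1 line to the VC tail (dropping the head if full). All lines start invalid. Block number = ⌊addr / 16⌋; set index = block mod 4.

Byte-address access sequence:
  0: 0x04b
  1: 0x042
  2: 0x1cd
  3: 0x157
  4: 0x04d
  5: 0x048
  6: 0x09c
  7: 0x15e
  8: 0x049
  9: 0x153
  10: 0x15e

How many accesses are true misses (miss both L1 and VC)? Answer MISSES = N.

0: 0x4b (blk 4, set 0) → MISS  vc=[]
1: 0x42 (blk 4, set 0) → L1-HIT  vc=[]
2: 0x1cd (blk 28, set 0) → MISS  vc=[4]
3: 0x157 (blk 21, set 1) → MISS  vc=[4]
4: 0x4d (blk 4, set 0) → VC-HIT  vc=[28]
5: 0x48 (blk 4, set 0) → L1-HIT  vc=[28]
6: 0x9c (blk 9, set 1) → MISS  vc=[28, 21]
7: 0x15e (blk 21, set 1) → VC-HIT  vc=[28, 9]
8: 0x49 (blk 4, set 0) → L1-HIT  vc=[28, 9]
9: 0x153 (blk 21, set 1) → L1-HIT  vc=[28, 9]
10: 0x15e (blk 21, set 1) → L1-HIT  vc=[28, 9]

MISSES = 4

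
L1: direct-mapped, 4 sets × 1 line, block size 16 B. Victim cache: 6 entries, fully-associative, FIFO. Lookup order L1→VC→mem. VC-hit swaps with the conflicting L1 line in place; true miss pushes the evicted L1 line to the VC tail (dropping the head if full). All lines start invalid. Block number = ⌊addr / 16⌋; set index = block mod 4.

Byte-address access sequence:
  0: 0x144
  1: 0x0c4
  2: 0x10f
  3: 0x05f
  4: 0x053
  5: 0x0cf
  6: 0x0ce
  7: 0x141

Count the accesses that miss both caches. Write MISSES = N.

  [0] addr=0x144 blk=20 s=0: MISS | VC []
  [1] addr=0xc4 blk=12 s=0: MISS | VC [20]
  [2] addr=0x10f blk=16 s=0: MISS | VC [20, 12]
  [3] addr=0x5f blk=5 s=1: MISS | VC [20, 12]
  [4] addr=0x53 blk=5 s=1: L1-HIT | VC [20, 12]
  [5] addr=0xcf blk=12 s=0: VC-HIT | VC [20, 16]
  [6] addr=0xce blk=12 s=0: L1-HIT | VC [20, 16]
  [7] addr=0x141 blk=20 s=0: VC-HIT | VC [12, 16]

MISSES = 4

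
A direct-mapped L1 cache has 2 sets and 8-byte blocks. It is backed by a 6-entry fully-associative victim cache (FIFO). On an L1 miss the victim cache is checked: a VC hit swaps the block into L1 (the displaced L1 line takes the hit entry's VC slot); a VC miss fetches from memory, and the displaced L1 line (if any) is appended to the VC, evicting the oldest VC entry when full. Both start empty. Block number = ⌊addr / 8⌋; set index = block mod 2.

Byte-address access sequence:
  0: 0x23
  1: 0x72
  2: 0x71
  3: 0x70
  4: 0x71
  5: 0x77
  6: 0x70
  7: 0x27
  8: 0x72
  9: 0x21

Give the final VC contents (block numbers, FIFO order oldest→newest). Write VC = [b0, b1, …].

VC = [14]

  [0] addr=0x23 blk=4 s=0: MISS | VC []
  [1] addr=0x72 blk=14 s=0: MISS | VC [4]
  [2] addr=0x71 blk=14 s=0: L1-HIT | VC [4]
  [3] addr=0x70 blk=14 s=0: L1-HIT | VC [4]
  [4] addr=0x71 blk=14 s=0: L1-HIT | VC [4]
  [5] addr=0x77 blk=14 s=0: L1-HIT | VC [4]
  [6] addr=0x70 blk=14 s=0: L1-HIT | VC [4]
  [7] addr=0x27 blk=4 s=0: VC-HIT | VC [14]
  [8] addr=0x72 blk=14 s=0: VC-HIT | VC [4]
  [9] addr=0x21 blk=4 s=0: VC-HIT | VC [14]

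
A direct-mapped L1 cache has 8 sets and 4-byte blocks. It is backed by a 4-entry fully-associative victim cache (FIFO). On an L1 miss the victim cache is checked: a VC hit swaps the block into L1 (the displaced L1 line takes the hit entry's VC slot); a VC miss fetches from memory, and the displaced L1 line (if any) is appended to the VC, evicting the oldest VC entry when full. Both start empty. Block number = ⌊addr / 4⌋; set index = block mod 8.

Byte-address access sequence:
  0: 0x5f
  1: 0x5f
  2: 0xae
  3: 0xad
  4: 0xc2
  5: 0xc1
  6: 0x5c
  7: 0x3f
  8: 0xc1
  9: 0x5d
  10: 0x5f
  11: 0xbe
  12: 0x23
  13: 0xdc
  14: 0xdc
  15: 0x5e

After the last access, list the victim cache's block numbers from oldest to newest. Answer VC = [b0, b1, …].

VC = [15, 55, 48, 47]

  [0] addr=0x5f blk=23 s=7: MISS | VC []
  [1] addr=0x5f blk=23 s=7: L1-HIT | VC []
  [2] addr=0xae blk=43 s=3: MISS | VC []
  [3] addr=0xad blk=43 s=3: L1-HIT | VC []
  [4] addr=0xc2 blk=48 s=0: MISS | VC []
  [5] addr=0xc1 blk=48 s=0: L1-HIT | VC []
  [6] addr=0x5c blk=23 s=7: L1-HIT | VC []
  [7] addr=0x3f blk=15 s=7: MISS | VC [23]
  [8] addr=0xc1 blk=48 s=0: L1-HIT | VC [23]
  [9] addr=0x5d blk=23 s=7: VC-HIT | VC [15]
  [10] addr=0x5f blk=23 s=7: L1-HIT | VC [15]
  [11] addr=0xbe blk=47 s=7: MISS | VC [15, 23]
  [12] addr=0x23 blk=8 s=0: MISS | VC [15, 23, 48]
  [13] addr=0xdc blk=55 s=7: MISS | VC [15, 23, 48, 47]
  [14] addr=0xdc blk=55 s=7: L1-HIT | VC [15, 23, 48, 47]
  [15] addr=0x5e blk=23 s=7: VC-HIT | VC [15, 55, 48, 47]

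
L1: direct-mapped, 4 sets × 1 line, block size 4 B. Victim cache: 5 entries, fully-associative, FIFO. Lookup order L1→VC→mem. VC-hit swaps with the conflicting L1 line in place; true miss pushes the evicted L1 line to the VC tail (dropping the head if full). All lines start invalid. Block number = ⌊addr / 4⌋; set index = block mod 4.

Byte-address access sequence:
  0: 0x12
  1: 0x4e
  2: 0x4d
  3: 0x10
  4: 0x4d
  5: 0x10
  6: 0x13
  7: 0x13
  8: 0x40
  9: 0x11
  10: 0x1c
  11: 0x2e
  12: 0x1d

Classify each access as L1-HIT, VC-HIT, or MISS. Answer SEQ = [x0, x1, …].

#0 0x12→b4/s0 MISS; vc=[]
#1 0x4e→b19/s3 MISS; vc=[]
#2 0x4d→b19/s3 L1-HIT; vc=[]
#3 0x10→b4/s0 L1-HIT; vc=[]
#4 0x4d→b19/s3 L1-HIT; vc=[]
#5 0x10→b4/s0 L1-HIT; vc=[]
#6 0x13→b4/s0 L1-HIT; vc=[]
#7 0x13→b4/s0 L1-HIT; vc=[]
#8 0x40→b16/s0 MISS; vc=[4]
#9 0x11→b4/s0 VC-HIT; vc=[16]
#10 0x1c→b7/s3 MISS; vc=[16,19]
#11 0x2e→b11/s3 MISS; vc=[16,19,7]
#12 0x1d→b7/s3 VC-HIT; vc=[16,19,11]

SEQ = [MISS, MISS, L1-HIT, L1-HIT, L1-HIT, L1-HIT, L1-HIT, L1-HIT, MISS, VC-HIT, MISS, MISS, VC-HIT]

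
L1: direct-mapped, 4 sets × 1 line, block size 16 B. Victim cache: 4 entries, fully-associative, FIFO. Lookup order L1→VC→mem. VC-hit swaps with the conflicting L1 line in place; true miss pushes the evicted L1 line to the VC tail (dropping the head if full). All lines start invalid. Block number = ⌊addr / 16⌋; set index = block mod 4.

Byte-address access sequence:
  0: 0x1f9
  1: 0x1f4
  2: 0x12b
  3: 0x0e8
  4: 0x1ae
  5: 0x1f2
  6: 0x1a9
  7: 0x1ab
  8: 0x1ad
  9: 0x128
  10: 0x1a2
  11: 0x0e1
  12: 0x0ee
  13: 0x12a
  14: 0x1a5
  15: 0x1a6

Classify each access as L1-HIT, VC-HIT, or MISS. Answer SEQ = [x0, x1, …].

SEQ = [MISS, L1-HIT, MISS, MISS, MISS, L1-HIT, L1-HIT, L1-HIT, L1-HIT, VC-HIT, VC-HIT, VC-HIT, L1-HIT, VC-HIT, VC-HIT, L1-HIT]

  [0] addr=0x1f9 blk=31 s=3: MISS | VC []
  [1] addr=0x1f4 blk=31 s=3: L1-HIT | VC []
  [2] addr=0x12b blk=18 s=2: MISS | VC []
  [3] addr=0xe8 blk=14 s=2: MISS | VC [18]
  [4] addr=0x1ae blk=26 s=2: MISS | VC [18, 14]
  [5] addr=0x1f2 blk=31 s=3: L1-HIT | VC [18, 14]
  [6] addr=0x1a9 blk=26 s=2: L1-HIT | VC [18, 14]
  [7] addr=0x1ab blk=26 s=2: L1-HIT | VC [18, 14]
  [8] addr=0x1ad blk=26 s=2: L1-HIT | VC [18, 14]
  [9] addr=0x128 blk=18 s=2: VC-HIT | VC [26, 14]
  [10] addr=0x1a2 blk=26 s=2: VC-HIT | VC [18, 14]
  [11] addr=0xe1 blk=14 s=2: VC-HIT | VC [18, 26]
  [12] addr=0xee blk=14 s=2: L1-HIT | VC [18, 26]
  [13] addr=0x12a blk=18 s=2: VC-HIT | VC [14, 26]
  [14] addr=0x1a5 blk=26 s=2: VC-HIT | VC [14, 18]
  [15] addr=0x1a6 blk=26 s=2: L1-HIT | VC [14, 18]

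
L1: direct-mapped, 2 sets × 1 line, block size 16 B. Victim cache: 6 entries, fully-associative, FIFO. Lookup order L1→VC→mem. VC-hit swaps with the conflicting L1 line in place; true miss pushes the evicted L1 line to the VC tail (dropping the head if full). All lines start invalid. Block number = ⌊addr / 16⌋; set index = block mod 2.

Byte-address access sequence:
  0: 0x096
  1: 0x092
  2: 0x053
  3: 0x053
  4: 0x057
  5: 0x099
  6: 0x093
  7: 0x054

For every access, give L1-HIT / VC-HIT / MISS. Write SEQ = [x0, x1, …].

SEQ = [MISS, L1-HIT, MISS, L1-HIT, L1-HIT, VC-HIT, L1-HIT, VC-HIT]

0: 0x96 (blk 9, set 1) → MISS  vc=[]
1: 0x92 (blk 9, set 1) → L1-HIT  vc=[]
2: 0x53 (blk 5, set 1) → MISS  vc=[9]
3: 0x53 (blk 5, set 1) → L1-HIT  vc=[9]
4: 0x57 (blk 5, set 1) → L1-HIT  vc=[9]
5: 0x99 (blk 9, set 1) → VC-HIT  vc=[5]
6: 0x93 (blk 9, set 1) → L1-HIT  vc=[5]
7: 0x54 (blk 5, set 1) → VC-HIT  vc=[9]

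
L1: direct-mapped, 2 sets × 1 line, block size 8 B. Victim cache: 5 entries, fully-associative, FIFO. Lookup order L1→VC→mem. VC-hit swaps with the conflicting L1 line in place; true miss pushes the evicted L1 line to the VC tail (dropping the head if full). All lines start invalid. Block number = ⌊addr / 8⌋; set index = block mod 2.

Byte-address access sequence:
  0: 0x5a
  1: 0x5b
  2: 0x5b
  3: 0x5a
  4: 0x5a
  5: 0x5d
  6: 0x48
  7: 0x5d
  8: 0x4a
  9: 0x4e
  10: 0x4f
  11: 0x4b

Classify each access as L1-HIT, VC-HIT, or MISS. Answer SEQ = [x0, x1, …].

0: 0x5a (blk 11, set 1) → MISS  vc=[]
1: 0x5b (blk 11, set 1) → L1-HIT  vc=[]
2: 0x5b (blk 11, set 1) → L1-HIT  vc=[]
3: 0x5a (blk 11, set 1) → L1-HIT  vc=[]
4: 0x5a (blk 11, set 1) → L1-HIT  vc=[]
5: 0x5d (blk 11, set 1) → L1-HIT  vc=[]
6: 0x48 (blk 9, set 1) → MISS  vc=[11]
7: 0x5d (blk 11, set 1) → VC-HIT  vc=[9]
8: 0x4a (blk 9, set 1) → VC-HIT  vc=[11]
9: 0x4e (blk 9, set 1) → L1-HIT  vc=[11]
10: 0x4f (blk 9, set 1) → L1-HIT  vc=[11]
11: 0x4b (blk 9, set 1) → L1-HIT  vc=[11]

SEQ = [MISS, L1-HIT, L1-HIT, L1-HIT, L1-HIT, L1-HIT, MISS, VC-HIT, VC-HIT, L1-HIT, L1-HIT, L1-HIT]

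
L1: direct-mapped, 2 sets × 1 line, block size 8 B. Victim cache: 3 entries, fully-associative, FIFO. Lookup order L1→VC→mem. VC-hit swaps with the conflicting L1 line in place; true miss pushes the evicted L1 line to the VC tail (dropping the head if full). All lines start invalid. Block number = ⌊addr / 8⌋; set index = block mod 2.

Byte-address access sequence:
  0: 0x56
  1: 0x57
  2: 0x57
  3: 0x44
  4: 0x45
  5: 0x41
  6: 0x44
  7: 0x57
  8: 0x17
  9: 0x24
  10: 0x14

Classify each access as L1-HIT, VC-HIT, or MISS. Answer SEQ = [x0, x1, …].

0: 0x56 (blk 10, set 0) → MISS  vc=[]
1: 0x57 (blk 10, set 0) → L1-HIT  vc=[]
2: 0x57 (blk 10, set 0) → L1-HIT  vc=[]
3: 0x44 (blk 8, set 0) → MISS  vc=[10]
4: 0x45 (blk 8, set 0) → L1-HIT  vc=[10]
5: 0x41 (blk 8, set 0) → L1-HIT  vc=[10]
6: 0x44 (blk 8, set 0) → L1-HIT  vc=[10]
7: 0x57 (blk 10, set 0) → VC-HIT  vc=[8]
8: 0x17 (blk 2, set 0) → MISS  vc=[8, 10]
9: 0x24 (blk 4, set 0) → MISS  vc=[8, 10, 2]
10: 0x14 (blk 2, set 0) → VC-HIT  vc=[8, 10, 4]

SEQ = [MISS, L1-HIT, L1-HIT, MISS, L1-HIT, L1-HIT, L1-HIT, VC-HIT, MISS, MISS, VC-HIT]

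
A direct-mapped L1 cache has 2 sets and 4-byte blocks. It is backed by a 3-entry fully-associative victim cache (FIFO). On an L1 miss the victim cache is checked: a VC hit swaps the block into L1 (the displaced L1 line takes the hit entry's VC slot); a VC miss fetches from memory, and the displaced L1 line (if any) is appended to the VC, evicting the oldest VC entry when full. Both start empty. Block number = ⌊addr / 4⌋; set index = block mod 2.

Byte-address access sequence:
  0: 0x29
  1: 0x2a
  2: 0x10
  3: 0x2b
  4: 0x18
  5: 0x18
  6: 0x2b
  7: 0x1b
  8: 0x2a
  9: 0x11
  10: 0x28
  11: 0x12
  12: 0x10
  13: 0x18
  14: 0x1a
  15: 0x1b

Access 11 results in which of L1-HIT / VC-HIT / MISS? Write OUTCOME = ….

OUTCOME = VC-HIT

0: 0x29 (blk 10, set 0) → MISS  vc=[]
1: 0x2a (blk 10, set 0) → L1-HIT  vc=[]
2: 0x10 (blk 4, set 0) → MISS  vc=[10]
3: 0x2b (blk 10, set 0) → VC-HIT  vc=[4]
4: 0x18 (blk 6, set 0) → MISS  vc=[4, 10]
5: 0x18 (blk 6, set 0) → L1-HIT  vc=[4, 10]
6: 0x2b (blk 10, set 0) → VC-HIT  vc=[4, 6]
7: 0x1b (blk 6, set 0) → VC-HIT  vc=[4, 10]
8: 0x2a (blk 10, set 0) → VC-HIT  vc=[4, 6]
9: 0x11 (blk 4, set 0) → VC-HIT  vc=[10, 6]
10: 0x28 (blk 10, set 0) → VC-HIT  vc=[4, 6]
11: 0x12 (blk 4, set 0) → VC-HIT  vc=[10, 6]
12: 0x10 (blk 4, set 0) → L1-HIT  vc=[10, 6]
13: 0x18 (blk 6, set 0) → VC-HIT  vc=[10, 4]
14: 0x1a (blk 6, set 0) → L1-HIT  vc=[10, 4]
15: 0x1b (blk 6, set 0) → L1-HIT  vc=[10, 4]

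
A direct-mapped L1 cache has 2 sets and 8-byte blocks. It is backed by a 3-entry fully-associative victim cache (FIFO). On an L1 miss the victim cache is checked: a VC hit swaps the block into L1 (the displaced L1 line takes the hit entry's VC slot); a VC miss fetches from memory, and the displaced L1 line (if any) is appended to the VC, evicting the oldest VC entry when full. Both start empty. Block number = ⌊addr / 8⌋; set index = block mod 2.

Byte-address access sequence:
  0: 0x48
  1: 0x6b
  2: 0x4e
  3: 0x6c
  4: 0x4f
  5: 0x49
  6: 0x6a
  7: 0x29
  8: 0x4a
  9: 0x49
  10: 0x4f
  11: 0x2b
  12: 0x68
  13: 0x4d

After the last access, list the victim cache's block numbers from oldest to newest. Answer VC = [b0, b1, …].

#0 0x48→b9/s1 MISS; vc=[]
#1 0x6b→b13/s1 MISS; vc=[9]
#2 0x4e→b9/s1 VC-HIT; vc=[13]
#3 0x6c→b13/s1 VC-HIT; vc=[9]
#4 0x4f→b9/s1 VC-HIT; vc=[13]
#5 0x49→b9/s1 L1-HIT; vc=[13]
#6 0x6a→b13/s1 VC-HIT; vc=[9]
#7 0x29→b5/s1 MISS; vc=[9,13]
#8 0x4a→b9/s1 VC-HIT; vc=[5,13]
#9 0x49→b9/s1 L1-HIT; vc=[5,13]
#10 0x4f→b9/s1 L1-HIT; vc=[5,13]
#11 0x2b→b5/s1 VC-HIT; vc=[9,13]
#12 0x68→b13/s1 VC-HIT; vc=[9,5]
#13 0x4d→b9/s1 VC-HIT; vc=[13,5]

VC = [13, 5]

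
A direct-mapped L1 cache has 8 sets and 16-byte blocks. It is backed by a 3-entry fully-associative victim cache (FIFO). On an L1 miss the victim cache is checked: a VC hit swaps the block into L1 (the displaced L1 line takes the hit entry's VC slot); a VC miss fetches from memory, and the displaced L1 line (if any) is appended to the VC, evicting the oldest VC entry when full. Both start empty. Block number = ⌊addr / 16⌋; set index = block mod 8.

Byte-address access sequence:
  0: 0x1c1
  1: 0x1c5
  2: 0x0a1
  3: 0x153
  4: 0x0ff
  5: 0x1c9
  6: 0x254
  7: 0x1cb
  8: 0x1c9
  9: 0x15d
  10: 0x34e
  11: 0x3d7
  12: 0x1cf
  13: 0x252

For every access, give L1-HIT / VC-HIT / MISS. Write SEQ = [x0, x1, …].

0: 0x1c1 (blk 28, set 4) → MISS  vc=[]
1: 0x1c5 (blk 28, set 4) → L1-HIT  vc=[]
2: 0xa1 (blk 10, set 2) → MISS  vc=[]
3: 0x153 (blk 21, set 5) → MISS  vc=[]
4: 0xff (blk 15, set 7) → MISS  vc=[]
5: 0x1c9 (blk 28, set 4) → L1-HIT  vc=[]
6: 0x254 (blk 37, set 5) → MISS  vc=[21]
7: 0x1cb (blk 28, set 4) → L1-HIT  vc=[21]
8: 0x1c9 (blk 28, set 4) → L1-HIT  vc=[21]
9: 0x15d (blk 21, set 5) → VC-HIT  vc=[37]
10: 0x34e (blk 52, set 4) → MISS  vc=[37, 28]
11: 0x3d7 (blk 61, set 5) → MISS  vc=[37, 28, 21]
12: 0x1cf (blk 28, set 4) → VC-HIT  vc=[37, 52, 21]
13: 0x252 (blk 37, set 5) → VC-HIT  vc=[61, 52, 21]

SEQ = [MISS, L1-HIT, MISS, MISS, MISS, L1-HIT, MISS, L1-HIT, L1-HIT, VC-HIT, MISS, MISS, VC-HIT, VC-HIT]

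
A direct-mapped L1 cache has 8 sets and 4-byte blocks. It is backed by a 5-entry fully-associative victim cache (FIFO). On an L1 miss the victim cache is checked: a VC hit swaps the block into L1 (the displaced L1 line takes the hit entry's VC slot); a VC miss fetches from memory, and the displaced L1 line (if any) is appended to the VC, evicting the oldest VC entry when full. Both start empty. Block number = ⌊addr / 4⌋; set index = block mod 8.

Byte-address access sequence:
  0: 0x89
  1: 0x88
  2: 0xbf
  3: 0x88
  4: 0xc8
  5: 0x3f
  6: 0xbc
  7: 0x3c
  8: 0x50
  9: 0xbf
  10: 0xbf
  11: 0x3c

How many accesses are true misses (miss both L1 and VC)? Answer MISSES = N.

MISSES = 5

0: 0x89 (blk 34, set 2) → MISS  vc=[]
1: 0x88 (blk 34, set 2) → L1-HIT  vc=[]
2: 0xbf (blk 47, set 7) → MISS  vc=[]
3: 0x88 (blk 34, set 2) → L1-HIT  vc=[]
4: 0xc8 (blk 50, set 2) → MISS  vc=[34]
5: 0x3f (blk 15, set 7) → MISS  vc=[34, 47]
6: 0xbc (blk 47, set 7) → VC-HIT  vc=[34, 15]
7: 0x3c (blk 15, set 7) → VC-HIT  vc=[34, 47]
8: 0x50 (blk 20, set 4) → MISS  vc=[34, 47]
9: 0xbf (blk 47, set 7) → VC-HIT  vc=[34, 15]
10: 0xbf (blk 47, set 7) → L1-HIT  vc=[34, 15]
11: 0x3c (blk 15, set 7) → VC-HIT  vc=[34, 47]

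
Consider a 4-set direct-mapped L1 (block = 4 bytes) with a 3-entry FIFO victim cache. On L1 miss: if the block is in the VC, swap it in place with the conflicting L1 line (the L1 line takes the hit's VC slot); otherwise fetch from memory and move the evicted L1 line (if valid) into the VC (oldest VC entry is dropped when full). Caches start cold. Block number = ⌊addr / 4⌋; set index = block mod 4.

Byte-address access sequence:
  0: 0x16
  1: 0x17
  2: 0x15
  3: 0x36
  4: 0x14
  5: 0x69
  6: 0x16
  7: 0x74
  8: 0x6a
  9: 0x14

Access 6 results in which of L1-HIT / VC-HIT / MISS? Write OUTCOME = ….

#0 0x16→b5/s1 MISS; vc=[]
#1 0x17→b5/s1 L1-HIT; vc=[]
#2 0x15→b5/s1 L1-HIT; vc=[]
#3 0x36→b13/s1 MISS; vc=[5]
#4 0x14→b5/s1 VC-HIT; vc=[13]
#5 0x69→b26/s2 MISS; vc=[13]
#6 0x16→b5/s1 L1-HIT; vc=[13]
#7 0x74→b29/s1 MISS; vc=[13,5]
#8 0x6a→b26/s2 L1-HIT; vc=[13,5]
#9 0x14→b5/s1 VC-HIT; vc=[13,29]

OUTCOME = L1-HIT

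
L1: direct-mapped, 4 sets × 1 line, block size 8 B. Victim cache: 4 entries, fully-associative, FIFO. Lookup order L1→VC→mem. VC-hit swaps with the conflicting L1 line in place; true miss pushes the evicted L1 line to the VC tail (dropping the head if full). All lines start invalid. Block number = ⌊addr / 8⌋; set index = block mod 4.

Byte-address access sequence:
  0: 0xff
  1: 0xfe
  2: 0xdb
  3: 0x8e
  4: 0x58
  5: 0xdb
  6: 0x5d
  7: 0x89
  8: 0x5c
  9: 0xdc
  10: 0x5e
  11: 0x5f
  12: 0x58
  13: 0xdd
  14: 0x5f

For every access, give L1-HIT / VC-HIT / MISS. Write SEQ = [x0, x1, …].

  [0] addr=0xff blk=31 s=3: MISS | VC []
  [1] addr=0xfe blk=31 s=3: L1-HIT | VC []
  [2] addr=0xdb blk=27 s=3: MISS | VC [31]
  [3] addr=0x8e blk=17 s=1: MISS | VC [31]
  [4] addr=0x58 blk=11 s=3: MISS | VC [31, 27]
  [5] addr=0xdb blk=27 s=3: VC-HIT | VC [31, 11]
  [6] addr=0x5d blk=11 s=3: VC-HIT | VC [31, 27]
  [7] addr=0x89 blk=17 s=1: L1-HIT | VC [31, 27]
  [8] addr=0x5c blk=11 s=3: L1-HIT | VC [31, 27]
  [9] addr=0xdc blk=27 s=3: VC-HIT | VC [31, 11]
  [10] addr=0x5e blk=11 s=3: VC-HIT | VC [31, 27]
  [11] addr=0x5f blk=11 s=3: L1-HIT | VC [31, 27]
  [12] addr=0x58 blk=11 s=3: L1-HIT | VC [31, 27]
  [13] addr=0xdd blk=27 s=3: VC-HIT | VC [31, 11]
  [14] addr=0x5f blk=11 s=3: VC-HIT | VC [31, 27]

SEQ = [MISS, L1-HIT, MISS, MISS, MISS, VC-HIT, VC-HIT, L1-HIT, L1-HIT, VC-HIT, VC-HIT, L1-HIT, L1-HIT, VC-HIT, VC-HIT]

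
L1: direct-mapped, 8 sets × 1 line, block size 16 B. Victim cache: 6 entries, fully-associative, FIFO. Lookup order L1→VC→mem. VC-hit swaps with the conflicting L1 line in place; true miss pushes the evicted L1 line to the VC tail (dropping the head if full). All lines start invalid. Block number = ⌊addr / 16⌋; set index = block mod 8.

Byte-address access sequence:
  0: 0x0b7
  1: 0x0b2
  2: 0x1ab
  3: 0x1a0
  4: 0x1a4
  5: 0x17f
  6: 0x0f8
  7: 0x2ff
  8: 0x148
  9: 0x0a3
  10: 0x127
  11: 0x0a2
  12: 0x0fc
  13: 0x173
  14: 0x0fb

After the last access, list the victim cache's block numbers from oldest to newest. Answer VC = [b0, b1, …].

VC = [23, 47, 26, 18]

  [0] addr=0xb7 blk=11 s=3: MISS | VC []
  [1] addr=0xb2 blk=11 s=3: L1-HIT | VC []
  [2] addr=0x1ab blk=26 s=2: MISS | VC []
  [3] addr=0x1a0 blk=26 s=2: L1-HIT | VC []
  [4] addr=0x1a4 blk=26 s=2: L1-HIT | VC []
  [5] addr=0x17f blk=23 s=7: MISS | VC []
  [6] addr=0xf8 blk=15 s=7: MISS | VC [23]
  [7] addr=0x2ff blk=47 s=7: MISS | VC [23, 15]
  [8] addr=0x148 blk=20 s=4: MISS | VC [23, 15]
  [9] addr=0xa3 blk=10 s=2: MISS | VC [23, 15, 26]
  [10] addr=0x127 blk=18 s=2: MISS | VC [23, 15, 26, 10]
  [11] addr=0xa2 blk=10 s=2: VC-HIT | VC [23, 15, 26, 18]
  [12] addr=0xfc blk=15 s=7: VC-HIT | VC [23, 47, 26, 18]
  [13] addr=0x173 blk=23 s=7: VC-HIT | VC [15, 47, 26, 18]
  [14] addr=0xfb blk=15 s=7: VC-HIT | VC [23, 47, 26, 18]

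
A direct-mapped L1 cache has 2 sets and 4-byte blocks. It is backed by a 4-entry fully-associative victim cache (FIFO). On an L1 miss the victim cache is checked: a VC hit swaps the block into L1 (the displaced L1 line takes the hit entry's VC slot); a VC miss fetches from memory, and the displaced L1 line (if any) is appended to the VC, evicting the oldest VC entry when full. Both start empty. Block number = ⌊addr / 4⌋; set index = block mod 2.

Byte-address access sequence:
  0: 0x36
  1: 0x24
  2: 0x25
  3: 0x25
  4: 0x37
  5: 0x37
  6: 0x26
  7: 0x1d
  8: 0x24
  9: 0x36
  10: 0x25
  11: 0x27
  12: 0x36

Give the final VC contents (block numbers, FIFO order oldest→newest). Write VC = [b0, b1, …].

VC = [9, 7]

  [0] addr=0x36 blk=13 s=1: MISS | VC []
  [1] addr=0x24 blk=9 s=1: MISS | VC [13]
  [2] addr=0x25 blk=9 s=1: L1-HIT | VC [13]
  [3] addr=0x25 blk=9 s=1: L1-HIT | VC [13]
  [4] addr=0x37 blk=13 s=1: VC-HIT | VC [9]
  [5] addr=0x37 blk=13 s=1: L1-HIT | VC [9]
  [6] addr=0x26 blk=9 s=1: VC-HIT | VC [13]
  [7] addr=0x1d blk=7 s=1: MISS | VC [13, 9]
  [8] addr=0x24 blk=9 s=1: VC-HIT | VC [13, 7]
  [9] addr=0x36 blk=13 s=1: VC-HIT | VC [9, 7]
  [10] addr=0x25 blk=9 s=1: VC-HIT | VC [13, 7]
  [11] addr=0x27 blk=9 s=1: L1-HIT | VC [13, 7]
  [12] addr=0x36 blk=13 s=1: VC-HIT | VC [9, 7]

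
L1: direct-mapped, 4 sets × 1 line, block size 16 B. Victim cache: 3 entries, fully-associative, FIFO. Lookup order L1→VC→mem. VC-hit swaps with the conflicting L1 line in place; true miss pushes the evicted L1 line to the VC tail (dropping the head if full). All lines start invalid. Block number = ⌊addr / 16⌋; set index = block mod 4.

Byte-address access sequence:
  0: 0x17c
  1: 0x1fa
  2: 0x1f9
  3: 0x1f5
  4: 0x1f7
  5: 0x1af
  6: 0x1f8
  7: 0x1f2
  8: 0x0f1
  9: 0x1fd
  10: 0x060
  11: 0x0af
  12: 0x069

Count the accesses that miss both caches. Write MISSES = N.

#0 0x17c→b23/s3 MISS; vc=[]
#1 0x1fa→b31/s3 MISS; vc=[23]
#2 0x1f9→b31/s3 L1-HIT; vc=[23]
#3 0x1f5→b31/s3 L1-HIT; vc=[23]
#4 0x1f7→b31/s3 L1-HIT; vc=[23]
#5 0x1af→b26/s2 MISS; vc=[23]
#6 0x1f8→b31/s3 L1-HIT; vc=[23]
#7 0x1f2→b31/s3 L1-HIT; vc=[23]
#8 0xf1→b15/s3 MISS; vc=[23,31]
#9 0x1fd→b31/s3 VC-HIT; vc=[23,15]
#10 0x60→b6/s2 MISS; vc=[23,15,26]
#11 0xaf→b10/s2 MISS; vc=[15,26,6]
#12 0x69→b6/s2 VC-HIT; vc=[15,26,10]

MISSES = 6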